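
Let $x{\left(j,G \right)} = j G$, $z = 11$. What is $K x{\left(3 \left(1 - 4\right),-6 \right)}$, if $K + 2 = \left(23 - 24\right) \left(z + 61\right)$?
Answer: $-3996$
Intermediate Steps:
$x{\left(j,G \right)} = G j$
$K = -74$ ($K = -2 + \left(23 - 24\right) \left(11 + 61\right) = -2 - 72 = -74$)
$K x{\left(3 \left(1 - 4\right),-6 \right)} = - 74 \left(- 6 \cdot 3 \left(1 - 4\right)\right) = - 74 \left(- 6 \cdot 3 \left(-3\right)\right) = - 74 \left(\left(-6\right) \left(-9\right)\right) = \left(-74\right) 54 = -3996$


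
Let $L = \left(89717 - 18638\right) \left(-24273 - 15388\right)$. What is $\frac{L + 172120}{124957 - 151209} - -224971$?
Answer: $\frac{8724830791}{26252} \approx 3.3235 \cdot 10^{5}$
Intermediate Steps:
$L = -2819064219$ ($L = 71079 \left(-39661\right) = -2819064219$)
$\frac{L + 172120}{124957 - 151209} - -224971 = \frac{-2819064219 + 172120}{124957 - 151209} - -224971 = - \frac{2818892099}{-26252} + 224971 = \left(-2818892099\right) \left(- \frac{1}{26252}\right) + 224971 = \frac{2818892099}{26252} + 224971 = \frac{8724830791}{26252}$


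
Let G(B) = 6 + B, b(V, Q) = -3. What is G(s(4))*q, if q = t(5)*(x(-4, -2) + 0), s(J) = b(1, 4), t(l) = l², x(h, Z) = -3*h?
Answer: 900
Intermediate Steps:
s(J) = -3
q = 300 (q = 5²*(-3*(-4) + 0) = 25*(12 + 0) = 25*12 = 300)
G(s(4))*q = (6 - 3)*300 = 3*300 = 900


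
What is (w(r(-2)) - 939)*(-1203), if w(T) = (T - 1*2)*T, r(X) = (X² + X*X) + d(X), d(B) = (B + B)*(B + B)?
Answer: 494433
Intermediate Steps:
d(B) = 4*B² (d(B) = (2*B)*(2*B) = 4*B²)
r(X) = 6*X² (r(X) = (X² + X*X) + 4*X² = (X² + X²) + 4*X² = 2*X² + 4*X² = 6*X²)
w(T) = T*(-2 + T) (w(T) = (T - 2)*T = (-2 + T)*T = T*(-2 + T))
(w(r(-2)) - 939)*(-1203) = ((6*(-2)²)*(-2 + 6*(-2)²) - 939)*(-1203) = ((6*4)*(-2 + 6*4) - 939)*(-1203) = (24*(-2 + 24) - 939)*(-1203) = (24*22 - 939)*(-1203) = (528 - 939)*(-1203) = -411*(-1203) = 494433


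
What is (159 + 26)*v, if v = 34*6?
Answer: 37740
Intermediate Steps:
v = 204
(159 + 26)*v = (159 + 26)*204 = 185*204 = 37740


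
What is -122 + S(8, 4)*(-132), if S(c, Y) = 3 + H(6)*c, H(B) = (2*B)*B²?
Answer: -456710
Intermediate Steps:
H(B) = 2*B³
S(c, Y) = 3 + 432*c (S(c, Y) = 3 + (2*6³)*c = 3 + (2*216)*c = 3 + 432*c)
-122 + S(8, 4)*(-132) = -122 + (3 + 432*8)*(-132) = -122 + (3 + 3456)*(-132) = -122 + 3459*(-132) = -122 - 456588 = -456710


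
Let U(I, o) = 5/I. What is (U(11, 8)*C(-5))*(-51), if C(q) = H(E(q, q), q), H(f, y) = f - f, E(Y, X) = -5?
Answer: 0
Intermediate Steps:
H(f, y) = 0
C(q) = 0
(U(11, 8)*C(-5))*(-51) = ((5/11)*0)*(-51) = 0*(-51) = 0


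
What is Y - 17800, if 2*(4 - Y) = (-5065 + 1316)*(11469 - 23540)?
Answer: -45289771/2 ≈ -2.2645e+7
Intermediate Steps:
Y = -45254171/2 (Y = 4 - (-5065 + 1316)*(11469 - 23540)/2 = 4 - (-3749)*(-12071)/2 = 4 - ½*45254179 = 4 - 45254179/2 = -45254171/2 ≈ -2.2627e+7)
Y - 17800 = -45254171/2 - 17800 = -45289771/2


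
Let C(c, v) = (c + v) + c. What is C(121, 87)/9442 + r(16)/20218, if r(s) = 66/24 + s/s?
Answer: 13374259/381796712 ≈ 0.035030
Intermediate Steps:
C(c, v) = v + 2*c
r(s) = 15/4 (r(s) = 66*(1/24) + 1 = 11/4 + 1 = 15/4)
C(121, 87)/9442 + r(16)/20218 = (87 + 2*121)/9442 + (15/4)/20218 = (87 + 242)*(1/9442) + (15/4)*(1/20218) = 329*(1/9442) + 15/80872 = 329/9442 + 15/80872 = 13374259/381796712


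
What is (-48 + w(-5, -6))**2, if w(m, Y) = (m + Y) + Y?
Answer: 4225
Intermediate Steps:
w(m, Y) = m + 2*Y (w(m, Y) = (Y + m) + Y = m + 2*Y)
(-48 + w(-5, -6))**2 = (-48 + (-5 + 2*(-6)))**2 = (-48 + (-5 - 12))**2 = (-48 - 17)**2 = (-65)**2 = 4225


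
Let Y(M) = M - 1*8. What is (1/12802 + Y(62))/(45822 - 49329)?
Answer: -691309/44896614 ≈ -0.015398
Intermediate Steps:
Y(M) = -8 + M (Y(M) = M - 8 = -8 + M)
(1/12802 + Y(62))/(45822 - 49329) = (1/12802 + (-8 + 62))/(45822 - 49329) = (1/12802 + 54)/(-3507) = (691309/12802)*(-1/3507) = -691309/44896614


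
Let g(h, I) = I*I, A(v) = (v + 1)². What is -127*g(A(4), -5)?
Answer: -3175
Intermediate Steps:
A(v) = (1 + v)²
g(h, I) = I²
-127*g(A(4), -5) = -127*(-5)² = -127*25 = -3175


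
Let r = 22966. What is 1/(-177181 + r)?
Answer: -1/154215 ≈ -6.4844e-6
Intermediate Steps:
1/(-177181 + r) = 1/(-177181 + 22966) = 1/(-154215) = -1/154215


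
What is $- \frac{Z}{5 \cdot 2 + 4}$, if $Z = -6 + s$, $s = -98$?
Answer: $\frac{52}{7} \approx 7.4286$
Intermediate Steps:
$Z = -104$ ($Z = -6 - 98 = -104$)
$- \frac{Z}{5 \cdot 2 + 4} = - \frac{-104}{5 \cdot 2 + 4} = - \frac{-104}{10 + 4} = - \frac{-104}{14} = \left(-1\right) \left(- \frac{52}{7}\right) = \frac{52}{7}$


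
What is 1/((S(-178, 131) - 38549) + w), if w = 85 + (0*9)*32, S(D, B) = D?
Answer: -1/38642 ≈ -2.5879e-5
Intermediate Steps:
w = 85 (w = 85 + 0*32 = 85 + 0 = 85)
1/((S(-178, 131) - 38549) + w) = 1/((-178 - 38549) + 85) = 1/(-38727 + 85) = 1/(-38642) = -1/38642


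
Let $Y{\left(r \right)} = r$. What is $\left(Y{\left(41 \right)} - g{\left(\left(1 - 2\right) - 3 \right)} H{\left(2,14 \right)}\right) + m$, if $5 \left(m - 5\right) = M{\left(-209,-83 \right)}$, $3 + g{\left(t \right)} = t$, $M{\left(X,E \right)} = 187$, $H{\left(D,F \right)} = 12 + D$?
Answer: $\frac{907}{5} \approx 181.4$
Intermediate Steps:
$g{\left(t \right)} = -3 + t$
$m = \frac{212}{5}$ ($m = 5 + \frac{1}{5} \cdot 187 = 5 + \frac{187}{5} = \frac{212}{5} \approx 42.4$)
$\left(Y{\left(41 \right)} - g{\left(\left(1 - 2\right) - 3 \right)} H{\left(2,14 \right)}\right) + m = \left(41 - \left(-3 + \left(\left(1 - 2\right) - 3\right)\right) \left(12 + 2\right)\right) + \frac{212}{5} = \left(41 - \left(-3 - 4\right) 14\right) + \frac{212}{5} = \left(41 - \left(-7\right) 14\right) + \frac{212}{5} = \left(41 - -98\right) + \frac{212}{5} = \left(41 + 98\right) + \frac{212}{5} = 139 + \frac{212}{5} = \frac{907}{5}$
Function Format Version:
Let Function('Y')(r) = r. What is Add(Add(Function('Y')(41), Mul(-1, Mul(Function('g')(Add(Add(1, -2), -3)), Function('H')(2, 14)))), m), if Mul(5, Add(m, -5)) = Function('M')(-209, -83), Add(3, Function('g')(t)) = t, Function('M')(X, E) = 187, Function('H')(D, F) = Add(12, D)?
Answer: Rational(907, 5) ≈ 181.40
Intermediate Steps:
Function('g')(t) = Add(-3, t)
m = Rational(212, 5) (m = Add(5, Mul(Rational(1, 5), 187)) = Add(5, Rational(187, 5)) = Rational(212, 5) ≈ 42.400)
Add(Add(Function('Y')(41), Mul(-1, Mul(Function('g')(Add(Add(1, -2), -3)), Function('H')(2, 14)))), m) = Add(Add(41, Mul(-1, Mul(Add(-3, Add(Add(1, -2), -3)), Add(12, 2)))), Rational(212, 5)) = Add(Add(41, Mul(-1, Mul(Add(-3, Add(-1, -3)), 14))), Rational(212, 5)) = Add(Add(41, Mul(-1, Mul(Add(-3, -4), 14))), Rational(212, 5)) = Add(Add(41, Mul(-1, Mul(-7, 14))), Rational(212, 5)) = Add(Add(41, Mul(-1, -98)), Rational(212, 5)) = Add(Add(41, 98), Rational(212, 5)) = Add(139, Rational(212, 5)) = Rational(907, 5)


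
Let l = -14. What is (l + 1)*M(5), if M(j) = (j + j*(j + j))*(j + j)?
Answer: -7150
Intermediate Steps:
M(j) = 2*j*(j + 2*j²) (M(j) = (j + j*(2*j))*(2*j) = (j + 2*j²)*(2*j) = 2*j*(j + 2*j²))
(l + 1)*M(5) = (-14 + 1)*(5²*(2 + 4*5)) = -325*(2 + 20) = -325*22 = -13*550 = -7150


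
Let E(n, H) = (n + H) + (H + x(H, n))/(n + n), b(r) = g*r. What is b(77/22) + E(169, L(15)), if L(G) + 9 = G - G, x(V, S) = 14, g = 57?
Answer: 60758/169 ≈ 359.51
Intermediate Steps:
b(r) = 57*r
L(G) = -9 (L(G) = -9 + (G - G) = -9 + 0 = -9)
E(n, H) = H + n + (14 + H)/(2*n) (E(n, H) = (n + H) + (H + 14)/(n + n) = (H + n) + (14 + H)/((2*n)) = (H + n) + (14 + H)*(1/(2*n)) = (H + n) + (14 + H)/(2*n) = H + n + (14 + H)/(2*n))
b(77/22) + E(169, L(15)) = 57*(77/22) + (7 + (½)*(-9) + 169*(-9 + 169))/169 = 57*(77*(1/22)) + (7 - 9/2 + 169*160)/169 = 57*(7/2) + (7 - 9/2 + 27040)/169 = 399/2 + (1/169)*(54085/2) = 399/2 + 54085/338 = 60758/169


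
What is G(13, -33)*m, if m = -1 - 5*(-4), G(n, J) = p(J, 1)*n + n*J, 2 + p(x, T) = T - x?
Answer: -247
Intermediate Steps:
p(x, T) = -2 + T - x (p(x, T) = -2 + (T - x) = -2 + T - x)
G(n, J) = J*n + n*(-1 - J) (G(n, J) = (-2 + 1 - J)*n + n*J = (-1 - J)*n + J*n = n*(-1 - J) + J*n = J*n + n*(-1 - J))
m = 19 (m = -1 + 20 = 19)
G(13, -33)*m = -1*13*19 = -13*19 = -247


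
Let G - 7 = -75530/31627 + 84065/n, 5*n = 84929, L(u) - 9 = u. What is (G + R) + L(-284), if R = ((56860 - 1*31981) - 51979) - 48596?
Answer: -204036183995207/2686049483 ≈ -75962.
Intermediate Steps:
L(u) = 9 + u
n = 84929/5 (n = (⅕)*84929 = 84929/5 ≈ 16986.)
G = 25681277786/2686049483 (G = 7 + (-75530/31627 + 84065/(84929/5)) = 7 + (-75530*1/31627 + 84065*(5/84929)) = 7 + (-75530/31627 + 420325/84929) = 7 + 6878931405/2686049483 = 25681277786/2686049483 ≈ 9.5610)
R = -75696 (R = ((56860 - 31981) - 51979) - 48596 = (24879 - 51979) - 48596 = -27100 - 48596 = -75696)
(G + R) + L(-284) = (25681277786/2686049483 - 75696) + (9 - 284) = -203297520387382/2686049483 - 275 = -204036183995207/2686049483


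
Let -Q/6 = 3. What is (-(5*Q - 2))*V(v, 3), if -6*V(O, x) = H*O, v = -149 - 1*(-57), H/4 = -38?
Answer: -643264/3 ≈ -2.1442e+5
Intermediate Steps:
H = -152 (H = 4*(-38) = -152)
Q = -18 (Q = -6*3 = -18)
v = -92 (v = -149 + 57 = -92)
V(O, x) = 76*O/3 (V(O, x) = -(-76)*O/3 = 76*O/3)
(-(5*Q - 2))*V(v, 3) = (-(5*(-18) - 2))*((76/3)*(-92)) = -(-90 - 2)*(-6992/3) = -1*(-92)*(-6992/3) = 92*(-6992/3) = -643264/3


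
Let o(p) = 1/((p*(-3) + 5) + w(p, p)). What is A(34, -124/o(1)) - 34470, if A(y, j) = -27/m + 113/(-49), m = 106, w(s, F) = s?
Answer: -179050481/5194 ≈ -34473.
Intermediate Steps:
o(p) = 1/(5 - 2*p) (o(p) = 1/((p*(-3) + 5) + p) = 1/((-3*p + 5) + p) = 1/((5 - 3*p) + p) = 1/(5 - 2*p))
A(y, j) = -13301/5194 (A(y, j) = -27/106 + 113/(-49) = -27*1/106 + 113*(-1/49) = -27/106 - 113/49 = -13301/5194)
A(34, -124/o(1)) - 34470 = -13301/5194 - 34470 = -179050481/5194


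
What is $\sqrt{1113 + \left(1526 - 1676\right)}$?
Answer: $3 \sqrt{107} \approx 31.032$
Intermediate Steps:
$\sqrt{1113 + \left(1526 - 1676\right)} = \sqrt{1113 - 150} = \sqrt{963} = 3 \sqrt{107}$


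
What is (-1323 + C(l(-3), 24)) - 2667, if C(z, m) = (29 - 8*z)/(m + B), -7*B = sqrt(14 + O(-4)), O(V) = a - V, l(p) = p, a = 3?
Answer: -5355602/1343 + 53*sqrt(21)/4029 ≈ -3987.7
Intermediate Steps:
O(V) = 3 - V
B = -sqrt(21)/7 (B = -sqrt(14 + (3 - 1*(-4)))/7 = -sqrt(14 + (3 + 4))/7 = -sqrt(14 + 7)/7 = -sqrt(21)/7 ≈ -0.65465)
C(z, m) = (29 - 8*z)/(m - sqrt(21)/7)
(-1323 + C(l(-3), 24)) - 2667 = (-1323 + 7*(29 - 8*(-3))/(-sqrt(21) + 7*24)) - 2667 = (-1323 + 7*(29 + 24)/(-sqrt(21) + 168)) - 2667 = (-1323 + 7*53/(168 - sqrt(21))) - 2667 = (-1323 + 371/(168 - sqrt(21))) - 2667 = -3990 + 371/(168 - sqrt(21))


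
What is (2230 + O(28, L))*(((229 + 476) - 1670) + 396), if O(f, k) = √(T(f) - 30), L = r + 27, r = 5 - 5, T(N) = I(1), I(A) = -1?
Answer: -1268870 - 569*I*√31 ≈ -1.2689e+6 - 3168.1*I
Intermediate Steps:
T(N) = -1
r = 0
L = 27 (L = 0 + 27 = 27)
O(f, k) = I*√31 (O(f, k) = √(-1 - 30) = √(-31) = I*√31)
(2230 + O(28, L))*(((229 + 476) - 1670) + 396) = (2230 + I*√31)*(((229 + 476) - 1670) + 396) = (2230 + I*√31)*((705 - 1670) + 396) = (2230 + I*√31)*(-965 + 396) = (2230 + I*√31)*(-569) = -1268870 - 569*I*√31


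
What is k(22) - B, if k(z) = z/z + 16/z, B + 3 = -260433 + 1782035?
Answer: -16737570/11 ≈ -1.5216e+6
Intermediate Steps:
B = 1521599 (B = -3 + (-260433 + 1782035) = -3 + 1521602 = 1521599)
k(z) = 1 + 16/z
k(22) - B = (16 + 22)/22 - 1*1521599 = (1/22)*38 - 1521599 = 19/11 - 1521599 = -16737570/11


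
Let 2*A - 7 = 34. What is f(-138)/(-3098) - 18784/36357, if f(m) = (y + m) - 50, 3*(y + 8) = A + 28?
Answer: -34436421/75089324 ≈ -0.45861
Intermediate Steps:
A = 41/2 (A = 7/2 + (½)*34 = 7/2 + 17 = 41/2 ≈ 20.500)
y = 49/6 (y = -8 + (41/2 + 28)/3 = -8 + (⅓)*(97/2) = -8 + 97/6 = 49/6 ≈ 8.1667)
f(m) = -251/6 + m (f(m) = (49/6 + m) - 50 = -251/6 + m)
f(-138)/(-3098) - 18784/36357 = (-251/6 - 138)/(-3098) - 18784/36357 = -1079/6*(-1/3098) - 18784*1/36357 = 1079/18588 - 18784/36357 = -34436421/75089324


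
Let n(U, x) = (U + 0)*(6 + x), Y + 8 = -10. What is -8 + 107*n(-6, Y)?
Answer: 7696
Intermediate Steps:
Y = -18 (Y = -8 - 10 = -18)
n(U, x) = U*(6 + x)
-8 + 107*n(-6, Y) = -8 + 107*(-6*(6 - 18)) = -8 + 107*(-6*(-12)) = -8 + 107*72 = -8 + 7704 = 7696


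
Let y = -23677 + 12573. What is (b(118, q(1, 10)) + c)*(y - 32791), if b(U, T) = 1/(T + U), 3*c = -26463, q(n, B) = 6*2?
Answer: 10067133891/26 ≈ 3.8720e+8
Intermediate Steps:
q(n, B) = 12
c = -8821 (c = (⅓)*(-26463) = -8821)
y = -11104
(b(118, q(1, 10)) + c)*(y - 32791) = (1/(12 + 118) - 8821)*(-11104 - 32791) = (1/130 - 8821)*(-43895) = -1146729/130*(-43895) = 10067133891/26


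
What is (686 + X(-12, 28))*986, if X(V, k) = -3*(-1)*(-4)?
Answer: 664564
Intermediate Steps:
X(V, k) = -12 (X(V, k) = 3*(-4) = -12)
(686 + X(-12, 28))*986 = (686 - 12)*986 = 674*986 = 664564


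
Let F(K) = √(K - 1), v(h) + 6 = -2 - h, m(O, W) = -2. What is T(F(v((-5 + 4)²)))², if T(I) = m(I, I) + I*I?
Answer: 144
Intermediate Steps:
v(h) = -8 - h (v(h) = -6 + (-2 - h) = -8 - h)
F(K) = √(-1 + K)
T(I) = -2 + I² (T(I) = -2 + I*I = -2 + I²)
T(F(v((-5 + 4)²)))² = (-2 + (√(-1 + (-8 - (-5 + 4)²)))²)² = (-2 + (√(-1 + (-8 - 1*(-1)²)))²)² = (-2 + (√(-1 + (-8 - 1*1)))²)² = (-2 + (√(-1 + (-8 - 1)))²)² = (-2 + (√(-1 - 9))²)² = (-2 + (√(-10))²)² = (-2 + (I*√10)²)² = (-2 - 10)² = (-12)² = 144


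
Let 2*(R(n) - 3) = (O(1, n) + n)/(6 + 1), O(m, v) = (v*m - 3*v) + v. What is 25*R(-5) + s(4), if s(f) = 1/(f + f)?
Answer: 601/8 ≈ 75.125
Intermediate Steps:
O(m, v) = -2*v + m*v (O(m, v) = (m*v - 3*v) + v = (-3*v + m*v) + v = -2*v + m*v)
s(f) = 1/(2*f)
R(n) = 3 (R(n) = 3 + ((n*(-2 + 1) + n)/(6 + 1))/2 = 3 + ((n*(-1) + n)/7)/2 = 3 + ((-n + n)*(⅐))/2 = 3 + (0*(⅐))/2 = 3 + (½)*0 = 3 + 0 = 3)
25*R(-5) + s(4) = 25*3 + (½)/4 = 75 + (½)*(¼) = 75 + ⅛ = 601/8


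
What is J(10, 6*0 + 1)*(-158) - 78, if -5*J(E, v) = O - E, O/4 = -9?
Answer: -7658/5 ≈ -1531.6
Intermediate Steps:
O = -36 (O = 4*(-9) = -36)
J(E, v) = 36/5 + E/5 (J(E, v) = -(-36 - E)/5 = 36/5 + E/5)
J(10, 6*0 + 1)*(-158) - 78 = (36/5 + (1/5)*10)*(-158) - 78 = (36/5 + 2)*(-158) - 78 = (46/5)*(-158) - 78 = -7268/5 - 78 = -7658/5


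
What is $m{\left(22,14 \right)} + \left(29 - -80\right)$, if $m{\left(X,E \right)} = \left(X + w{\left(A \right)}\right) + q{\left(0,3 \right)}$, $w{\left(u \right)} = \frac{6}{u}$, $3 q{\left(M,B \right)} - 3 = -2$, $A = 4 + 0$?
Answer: $\frac{797}{6} \approx 132.83$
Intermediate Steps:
$A = 4$
$q{\left(M,B \right)} = \frac{1}{3}$ ($q{\left(M,B \right)} = 1 + \frac{1}{3} \left(-2\right) = 1 - \frac{2}{3} = \frac{1}{3}$)
$m{\left(X,E \right)} = \frac{11}{6} + X$ ($m{\left(X,E \right)} = \left(X + \frac{6}{4}\right) + \frac{1}{3} = \left(X + 6 \cdot \frac{1}{4}\right) + \frac{1}{3} = \left(X + \frac{3}{2}\right) + \frac{1}{3} = \left(\frac{3}{2} + X\right) + \frac{1}{3} = \frac{11}{6} + X$)
$m{\left(22,14 \right)} + \left(29 - -80\right) = \left(\frac{11}{6} + 22\right) + \left(29 - -80\right) = \frac{143}{6} + \left(29 + 80\right) = \frac{143}{6} + 109 = \frac{797}{6}$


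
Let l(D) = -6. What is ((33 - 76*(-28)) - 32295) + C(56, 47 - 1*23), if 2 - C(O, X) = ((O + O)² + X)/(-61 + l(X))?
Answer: -2006276/67 ≈ -29944.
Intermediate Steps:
C(O, X) = 2 + X/67 + 4*O²/67 (C(O, X) = 2 - ((O + O)² + X)/(-61 - 6) = 2 - ((2*O)² + X)/(-67) = 2 - (4*O² + X)*(-1)/67 = 2 - (X + 4*O²)*(-1)/67 = 2 - (-4*O²/67 - X/67) = 2 + (X/67 + 4*O²/67) = 2 + X/67 + 4*O²/67)
((33 - 76*(-28)) - 32295) + C(56, 47 - 1*23) = ((33 - 76*(-28)) - 32295) + (2 + (47 - 1*23)/67 + (4/67)*56²) = ((33 + 2128) - 32295) + (2 + (47 - 23)/67 + (4/67)*3136) = (2161 - 32295) + (2 + (1/67)*24 + 12544/67) = -30134 + (2 + 24/67 + 12544/67) = -30134 + 12702/67 = -2006276/67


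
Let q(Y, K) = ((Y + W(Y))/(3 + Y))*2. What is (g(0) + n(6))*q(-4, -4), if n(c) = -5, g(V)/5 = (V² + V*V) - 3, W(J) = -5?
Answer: -360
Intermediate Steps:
g(V) = -15 + 10*V² (g(V) = 5*((V² + V*V) - 3) = 5*((V² + V²) - 3) = 5*(2*V² - 3) = 5*(-3 + 2*V²) = -15 + 10*V²)
q(Y, K) = 2*(-5 + Y)/(3 + Y) (q(Y, K) = ((Y - 5)/(3 + Y))*2 = ((-5 + Y)/(3 + Y))*2 = 2*(-5 + Y)/(3 + Y))
(g(0) + n(6))*q(-4, -4) = ((-15 + 10*0²) - 5)*(2*(-5 - 4)/(3 - 4)) = ((-15 + 10*0) - 5)*(2*(-9)/(-1)) = ((-15 + 0) - 5)*(2*(-1)*(-9)) = (-15 - 5)*18 = -20*18 = -360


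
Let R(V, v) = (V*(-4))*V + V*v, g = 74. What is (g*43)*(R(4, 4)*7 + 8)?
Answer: -1043696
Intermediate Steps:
R(V, v) = -4*V**2 + V*v (R(V, v) = (-4*V)*V + V*v = -4*V**2 + V*v)
(g*43)*(R(4, 4)*7 + 8) = (74*43)*((4*(4 - 4*4))*7 + 8) = 3182*((4*(4 - 16))*7 + 8) = 3182*((4*(-12))*7 + 8) = 3182*(-48*7 + 8) = 3182*(-336 + 8) = 3182*(-328) = -1043696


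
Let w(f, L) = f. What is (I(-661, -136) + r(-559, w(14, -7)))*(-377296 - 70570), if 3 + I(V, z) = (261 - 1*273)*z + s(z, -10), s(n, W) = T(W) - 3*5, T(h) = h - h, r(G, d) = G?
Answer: -472498630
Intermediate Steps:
T(h) = 0
s(n, W) = -15 (s(n, W) = 0 - 3*5 = 0 - 15 = -15)
I(V, z) = -18 - 12*z (I(V, z) = -3 + ((261 - 1*273)*z - 15) = -3 + ((261 - 273)*z - 15) = -3 + (-12*z - 15) = -3 + (-15 - 12*z) = -18 - 12*z)
(I(-661, -136) + r(-559, w(14, -7)))*(-377296 - 70570) = ((-18 - 12*(-136)) - 559)*(-377296 - 70570) = ((-18 + 1632) - 559)*(-447866) = (1614 - 559)*(-447866) = 1055*(-447866) = -472498630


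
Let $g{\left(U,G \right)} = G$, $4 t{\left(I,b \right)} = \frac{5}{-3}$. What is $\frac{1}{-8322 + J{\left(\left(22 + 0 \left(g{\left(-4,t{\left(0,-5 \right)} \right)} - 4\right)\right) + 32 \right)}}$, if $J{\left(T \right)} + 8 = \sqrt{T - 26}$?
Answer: $- \frac{595}{4956348} - \frac{\sqrt{7}}{34694436} \approx -0.00012012$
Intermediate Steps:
$t{\left(I,b \right)} = - \frac{5}{12}$ ($t{\left(I,b \right)} = \frac{5 \frac{1}{-3}}{4} = \frac{5 \left(- \frac{1}{3}\right)}{4} = \frac{1}{4} \left(- \frac{5}{3}\right) = - \frac{5}{12}$)
$J{\left(T \right)} = -8 + \sqrt{-26 + T}$ ($J{\left(T \right)} = -8 + \sqrt{T - 26} = -8 + \sqrt{-26 + T}$)
$\frac{1}{-8322 + J{\left(\left(22 + 0 \left(g{\left(-4,t{\left(0,-5 \right)} \right)} - 4\right)\right) + 32 \right)}} = \frac{1}{-8322 - \left(8 - \sqrt{-26 + \left(\left(22 + 0 \left(- \frac{5}{12} - 4\right)\right) + 32\right)}\right)} = \frac{1}{-8322 - \left(8 - \sqrt{-26 + \left(\left(22 + 0 \left(- \frac{53}{12}\right)\right) + 32\right)}\right)} = \frac{1}{-8322 - \left(8 - \sqrt{-26 + \left(\left(22 + 0\right) + 32\right)}\right)} = \frac{1}{-8322 - \left(8 - \sqrt{-26 + \left(22 + 32\right)}\right)} = \frac{1}{-8322 - \left(8 - \sqrt{-26 + 54}\right)} = \frac{1}{-8322 - \left(8 - \sqrt{28}\right)} = \frac{1}{-8322 - \left(8 - 2 \sqrt{7}\right)} = \frac{1}{-8330 + 2 \sqrt{7}}$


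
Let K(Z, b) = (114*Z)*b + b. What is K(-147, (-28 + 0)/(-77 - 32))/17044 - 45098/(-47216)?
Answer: 7703665709/10964711992 ≈ 0.70259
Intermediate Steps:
K(Z, b) = b + 114*Z*b (K(Z, b) = 114*Z*b + b = b + 114*Z*b)
K(-147, (-28 + 0)/(-77 - 32))/17044 - 45098/(-47216) = (((-28 + 0)/(-77 - 32))*(1 + 114*(-147)))/17044 - 45098/(-47216) = ((-28/(-109))*(1 - 16758))*(1/17044) - 45098*(-1/47216) = (-28*(-1/109)*(-16757))*(1/17044) + 22549/23608 = ((28/109)*(-16757))*(1/17044) + 22549/23608 = -469196/109*1/17044 + 22549/23608 = -117299/464449 + 22549/23608 = 7703665709/10964711992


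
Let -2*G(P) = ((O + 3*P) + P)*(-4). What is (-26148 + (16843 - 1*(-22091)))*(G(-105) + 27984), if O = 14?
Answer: 347421192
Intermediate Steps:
G(P) = 28 + 8*P (G(P) = -((14 + 3*P) + P)*(-4)/2 = -(14 + 4*P)*(-4)/2 = -(-56 - 16*P)/2 = 28 + 8*P)
(-26148 + (16843 - 1*(-22091)))*(G(-105) + 27984) = (-26148 + (16843 - 1*(-22091)))*((28 + 8*(-105)) + 27984) = (-26148 + (16843 + 22091))*((28 - 840) + 27984) = (-26148 + 38934)*(-812 + 27984) = 12786*27172 = 347421192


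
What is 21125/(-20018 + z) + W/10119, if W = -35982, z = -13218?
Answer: -469887209/112105028 ≈ -4.1915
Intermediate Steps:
21125/(-20018 + z) + W/10119 = 21125/(-20018 - 13218) - 35982/10119 = 21125/(-33236) - 35982*1/10119 = 21125*(-1/33236) - 11994/3373 = -21125/33236 - 11994/3373 = -469887209/112105028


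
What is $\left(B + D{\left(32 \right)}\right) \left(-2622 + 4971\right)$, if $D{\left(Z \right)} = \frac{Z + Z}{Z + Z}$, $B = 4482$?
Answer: $10530567$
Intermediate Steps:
$D{\left(Z \right)} = 1$ ($D{\left(Z \right)} = \frac{2 Z}{2 Z} = 2 Z \frac{1}{2 Z} = 1$)
$\left(B + D{\left(32 \right)}\right) \left(-2622 + 4971\right) = \left(4482 + 1\right) \left(-2622 + 4971\right) = 4483 \cdot 2349 = 10530567$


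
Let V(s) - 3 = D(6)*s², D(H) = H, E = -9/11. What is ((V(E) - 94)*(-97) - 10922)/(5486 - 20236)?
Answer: 300637/1784750 ≈ 0.16845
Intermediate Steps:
E = -9/11 (E = -9*1/11 = -9/11 ≈ -0.81818)
V(s) = 3 + 6*s²
((V(E) - 94)*(-97) - 10922)/(5486 - 20236) = (((3 + 6*(-9/11)²) - 94)*(-97) - 10922)/(5486 - 20236) = (((3 + 6*(81/121)) - 94)*(-97) - 10922)/(-14750) = (((3 + 486/121) - 94)*(-97) - 10922)*(-1/14750) = ((849/121 - 94)*(-97) - 10922)*(-1/14750) = (-10525/121*(-97) - 10922)*(-1/14750) = (1020925/121 - 10922)*(-1/14750) = -300637/121*(-1/14750) = 300637/1784750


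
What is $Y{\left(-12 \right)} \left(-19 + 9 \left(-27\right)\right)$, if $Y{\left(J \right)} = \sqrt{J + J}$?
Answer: $- 524 i \sqrt{6} \approx - 1283.5 i$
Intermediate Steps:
$Y{\left(J \right)} = \sqrt{2} \sqrt{J}$ ($Y{\left(J \right)} = \sqrt{2 J} = \sqrt{2} \sqrt{J}$)
$Y{\left(-12 \right)} \left(-19 + 9 \left(-27\right)\right) = \sqrt{2} \sqrt{-12} \left(-19 + 9 \left(-27\right)\right) = \sqrt{2} \cdot 2 i \sqrt{3} \left(-19 - 243\right) = 2 i \sqrt{6} \left(-262\right) = - 524 i \sqrt{6}$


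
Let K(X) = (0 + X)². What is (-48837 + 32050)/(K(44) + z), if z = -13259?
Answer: 16787/11323 ≈ 1.4826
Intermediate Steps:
K(X) = X²
(-48837 + 32050)/(K(44) + z) = (-48837 + 32050)/(44² - 13259) = -16787/(1936 - 13259) = -16787/(-11323) = -16787*(-1/11323) = 16787/11323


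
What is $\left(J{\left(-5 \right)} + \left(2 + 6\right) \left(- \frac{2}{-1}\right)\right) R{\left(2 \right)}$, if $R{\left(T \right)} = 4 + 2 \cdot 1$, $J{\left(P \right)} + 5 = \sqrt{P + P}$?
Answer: $66 + 6 i \sqrt{10} \approx 66.0 + 18.974 i$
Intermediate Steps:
$J{\left(P \right)} = -5 + \sqrt{2} \sqrt{P}$ ($J{\left(P \right)} = -5 + \sqrt{P + P} = -5 + \sqrt{2 P} = -5 + \sqrt{2} \sqrt{P}$)
$R{\left(T \right)} = 6$ ($R{\left(T \right)} = 4 + 2 = 6$)
$\left(J{\left(-5 \right)} + \left(2 + 6\right) \left(- \frac{2}{-1}\right)\right) R{\left(2 \right)} = \left(\left(-5 + \sqrt{2} \sqrt{-5}\right) + \left(2 + 6\right) \left(- \frac{2}{-1}\right)\right) 6 = \left(\left(-5 + \sqrt{2} i \sqrt{5}\right) + 8 \left(\left(-2\right) \left(-1\right)\right)\right) 6 = \left(\left(-5 + i \sqrt{10}\right) + 8 \cdot 2\right) 6 = \left(\left(-5 + i \sqrt{10}\right) + 16\right) 6 = \left(11 + i \sqrt{10}\right) 6 = 66 + 6 i \sqrt{10}$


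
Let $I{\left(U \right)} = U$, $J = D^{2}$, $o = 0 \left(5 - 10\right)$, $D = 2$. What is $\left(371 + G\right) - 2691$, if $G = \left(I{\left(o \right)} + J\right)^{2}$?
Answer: $-2304$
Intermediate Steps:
$o = 0$ ($o = 0 \left(5 - 10\right) = 0 \left(-5\right) = 0$)
$J = 4$ ($J = 2^{2} = 4$)
$G = 16$ ($G = \left(0 + 4\right)^{2} = 4^{2} = 16$)
$\left(371 + G\right) - 2691 = \left(371 + 16\right) - 2691 = 387 - 2691 = -2304$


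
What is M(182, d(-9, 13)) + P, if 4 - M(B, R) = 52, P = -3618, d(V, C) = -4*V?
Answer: -3666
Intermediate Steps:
M(B, R) = -48 (M(B, R) = 4 - 1*52 = 4 - 52 = -48)
M(182, d(-9, 13)) + P = -48 - 3618 = -3666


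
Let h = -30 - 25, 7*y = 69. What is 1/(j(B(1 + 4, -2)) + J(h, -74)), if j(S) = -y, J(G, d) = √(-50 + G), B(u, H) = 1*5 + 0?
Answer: -161/3302 - 49*I*√105/9906 ≈ -0.048758 - 0.050687*I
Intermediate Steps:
y = 69/7 (y = (⅐)*69 = 69/7 ≈ 9.8571)
h = -55
B(u, H) = 5 (B(u, H) = 5 + 0 = 5)
j(S) = -69/7 (j(S) = -1*69/7 = -69/7)
1/(j(B(1 + 4, -2)) + J(h, -74)) = 1/(-69/7 + √(-50 - 55)) = 1/(-69/7 + √(-105)) = 1/(-69/7 + I*√105)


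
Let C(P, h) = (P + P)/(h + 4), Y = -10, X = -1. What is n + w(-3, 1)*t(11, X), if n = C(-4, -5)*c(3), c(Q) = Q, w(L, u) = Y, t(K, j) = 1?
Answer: 14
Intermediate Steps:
w(L, u) = -10
C(P, h) = 2*P/(4 + h) (C(P, h) = (2*P)/(4 + h) = 2*P/(4 + h))
n = 24 (n = (2*(-4)/(4 - 5))*3 = (2*(-4)/(-1))*3 = (2*(-4)*(-1))*3 = 8*3 = 24)
n + w(-3, 1)*t(11, X) = 24 - 10*1 = 24 - 10 = 14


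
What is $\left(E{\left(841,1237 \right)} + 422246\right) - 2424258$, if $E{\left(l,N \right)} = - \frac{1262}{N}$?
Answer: $- \frac{2476490106}{1237} \approx -2.002 \cdot 10^{6}$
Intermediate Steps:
$\left(E{\left(841,1237 \right)} + 422246\right) - 2424258 = \left(- \frac{1262}{1237} + 422246\right) - 2424258 = \frac{522317040}{1237} - 2424258 = - \frac{2476490106}{1237}$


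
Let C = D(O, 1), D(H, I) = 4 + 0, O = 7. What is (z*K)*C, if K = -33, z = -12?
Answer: 1584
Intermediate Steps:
D(H, I) = 4
C = 4
(z*K)*C = -12*(-33)*4 = 396*4 = 1584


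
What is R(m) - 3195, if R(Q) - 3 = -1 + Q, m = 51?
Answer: -3142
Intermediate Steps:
R(Q) = 2 + Q (R(Q) = 3 + (-1 + Q) = 2 + Q)
R(m) - 3195 = (2 + 51) - 3195 = 53 - 3195 = -3142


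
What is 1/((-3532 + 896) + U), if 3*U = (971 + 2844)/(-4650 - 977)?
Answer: -16881/44502131 ≈ -0.00037933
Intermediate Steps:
U = -3815/16881 (U = ((971 + 2844)/(-4650 - 977))/3 = (3815/(-5627))/3 = (3815*(-1/5627))/3 = (⅓)*(-3815/5627) = -3815/16881 ≈ -0.22599)
1/((-3532 + 896) + U) = 1/((-3532 + 896) - 3815/16881) = 1/(-2636 - 3815/16881) = 1/(-44502131/16881) = -16881/44502131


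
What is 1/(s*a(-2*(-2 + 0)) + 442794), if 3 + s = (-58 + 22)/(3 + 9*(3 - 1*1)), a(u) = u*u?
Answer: 7/3099030 ≈ 2.2588e-6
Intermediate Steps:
a(u) = u²
s = -33/7 (s = -3 + (-58 + 22)/(3 + 9*(3 - 1*1)) = -3 - 36/(3 + 9*(3 - 1)) = -3 - 36/(3 + 9*2) = -3 - 36/(3 + 18) = -3 - 36/21 = -3 - 36*1/21 = -3 - 12/7 = -33/7 ≈ -4.7143)
1/(s*a(-2*(-2 + 0)) + 442794) = 1/(-33*4*(-2 + 0)²/7 + 442794) = 1/(-33*(-2*(-2))²/7 + 442794) = 1/(-33/7*4² + 442794) = 1/(-33/7*16 + 442794) = 1/(-528/7 + 442794) = 1/(3099030/7) = 7/3099030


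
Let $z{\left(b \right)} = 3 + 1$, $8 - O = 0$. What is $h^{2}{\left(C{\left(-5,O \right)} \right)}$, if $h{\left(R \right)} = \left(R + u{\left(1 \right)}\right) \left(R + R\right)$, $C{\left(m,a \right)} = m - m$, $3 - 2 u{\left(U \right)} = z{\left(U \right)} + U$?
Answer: $0$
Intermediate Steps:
$O = 8$ ($O = 8 - 0 = 8 + 0 = 8$)
$z{\left(b \right)} = 4$
$u{\left(U \right)} = - \frac{1}{2} - \frac{U}{2}$ ($u{\left(U \right)} = \frac{3}{2} - \frac{4 + U}{2} = \frac{3}{2} - \left(2 + \frac{U}{2}\right) = - \frac{1}{2} - \frac{U}{2}$)
$C{\left(m,a \right)} = 0$
$h{\left(R \right)} = 2 R \left(-1 + R\right)$ ($h{\left(R \right)} = \left(R - 1\right) \left(R + R\right) = \left(R - 1\right) 2 R = \left(-1 + R\right) 2 R = 2 R \left(-1 + R\right)$)
$h^{2}{\left(C{\left(-5,O \right)} \right)} = \left(2 \cdot 0 \left(-1 + 0\right)\right)^{2} = \left(2 \cdot 0 \left(-1\right)\right)^{2} = 0^{2} = 0$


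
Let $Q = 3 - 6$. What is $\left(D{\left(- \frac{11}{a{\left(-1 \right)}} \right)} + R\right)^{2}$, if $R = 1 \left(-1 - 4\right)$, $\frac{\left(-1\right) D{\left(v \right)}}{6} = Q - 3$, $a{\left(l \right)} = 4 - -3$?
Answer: $961$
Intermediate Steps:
$Q = -3$ ($Q = 3 - 6 = -3$)
$a{\left(l \right)} = 7$ ($a{\left(l \right)} = 4 + 3 = 7$)
$D{\left(v \right)} = 36$ ($D{\left(v \right)} = - 6 \left(-3 - 3\right) = \left(-6\right) \left(-6\right) = 36$)
$R = -5$ ($R = 1 \left(-5\right) = -5$)
$\left(D{\left(- \frac{11}{a{\left(-1 \right)}} \right)} + R\right)^{2} = \left(36 - 5\right)^{2} = 31^{2} = 961$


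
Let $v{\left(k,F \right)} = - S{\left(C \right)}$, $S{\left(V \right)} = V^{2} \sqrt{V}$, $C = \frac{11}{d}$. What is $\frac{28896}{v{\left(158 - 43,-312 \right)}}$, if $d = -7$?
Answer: $\frac{1415904 i \sqrt{77}}{1331} \approx 9334.7 i$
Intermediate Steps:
$C = - \frac{11}{7}$ ($C = \frac{11}{-7} = 11 \left(- \frac{1}{7}\right) = - \frac{11}{7} \approx -1.5714$)
$S{\left(V \right)} = V^{\frac{5}{2}}$
$v{\left(k,F \right)} = - \frac{121 i \sqrt{77}}{343}$ ($v{\left(k,F \right)} = - \left(- \frac{11}{7}\right)^{\frac{5}{2}} = - \frac{121 i \sqrt{77}}{343}$)
$\frac{28896}{v{\left(158 - 43,-312 \right)}} = \frac{28896}{\left(- \frac{121}{343}\right) i \sqrt{77}} = 28896 \frac{49 i \sqrt{77}}{1331} = \frac{1415904 i \sqrt{77}}{1331}$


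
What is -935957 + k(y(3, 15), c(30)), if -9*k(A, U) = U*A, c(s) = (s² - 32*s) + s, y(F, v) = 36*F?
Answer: -935597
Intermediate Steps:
c(s) = s² - 31*s
k(A, U) = -A*U/9 (k(A, U) = -U*A/9 = -A*U/9)
-935957 + k(y(3, 15), c(30)) = -935957 - 36*3*30*(-31 + 30)/9 = -935957 - ⅑*108*30*(-1) = -935957 - ⅑*108*(-30) = -935957 + 360 = -935597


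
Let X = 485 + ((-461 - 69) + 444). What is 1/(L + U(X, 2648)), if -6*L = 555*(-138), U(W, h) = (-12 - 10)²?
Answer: 1/13249 ≈ 7.5477e-5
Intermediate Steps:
X = 399 (X = 485 + (-530 + 444) = 485 - 86 = 399)
U(W, h) = 484 (U(W, h) = (-22)² = 484)
L = 12765 (L = -185*(-138)/2 = -⅙*(-76590) = 12765)
1/(L + U(X, 2648)) = 1/(12765 + 484) = 1/13249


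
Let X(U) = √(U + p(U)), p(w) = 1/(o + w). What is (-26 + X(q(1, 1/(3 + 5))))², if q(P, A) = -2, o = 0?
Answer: (52 - I*√10)²/4 ≈ 673.5 - 82.219*I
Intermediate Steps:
p(w) = 1/w (p(w) = 1/(0 + w) = 1/w)
X(U) = √(U + 1/U)
(-26 + X(q(1, 1/(3 + 5))))² = (-26 + √(-2 + 1/(-2)))² = (-26 + √(-2 - ½))² = (-26 + √(-5/2))² = (-26 + I*√10/2)²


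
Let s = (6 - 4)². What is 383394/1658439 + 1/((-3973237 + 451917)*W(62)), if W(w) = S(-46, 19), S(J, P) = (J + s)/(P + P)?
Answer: 1050042358223/4542140104040 ≈ 0.23118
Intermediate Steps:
s = 4 (s = 2² = 4)
S(J, P) = (4 + J)/(2*P) (S(J, P) = (J + 4)/(P + P) = (4 + J)/((2*P)) = (4 + J)*(1/(2*P)) = (4 + J)/(2*P))
W(w) = -21/19 (W(w) = (½)*(4 - 46)/19 = (½)*(1/19)*(-42) = -21/19)
383394/1658439 + 1/((-3973237 + 451917)*W(62)) = 383394/1658439 + 1/((-3973237 + 451917)*(-21/19)) = 383394*(1/1658439) - 19/21/(-3521320) = 127798/552813 - 1/3521320*(-19/21) = 127798/552813 + 19/73947720 = 1050042358223/4542140104040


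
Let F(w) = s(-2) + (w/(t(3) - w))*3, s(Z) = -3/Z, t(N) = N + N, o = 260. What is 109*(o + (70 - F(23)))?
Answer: 1232463/34 ≈ 36249.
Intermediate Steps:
t(N) = 2*N
F(w) = 3/2 + 3*w/(6 - w) (F(w) = -3/(-2) + (w/(2*3 - w))*3 = -3*(-½) + (w/(6 - w))*3 = 3/2 + 3*w/(6 - w))
109*(o + (70 - F(23))) = 109*(260 + (70 - 3*(-6 - 1*23)/(2*(-6 + 23)))) = 109*(260 + (70 - 3*(-6 - 23)/(2*17))) = 109*(260 + (70 - 3*(-29)/(2*17))) = 109*(260 + (70 - 1*(-87/34))) = 109*(260 + (70 + 87/34)) = 109*(260 + 2467/34) = 109*(11307/34) = 1232463/34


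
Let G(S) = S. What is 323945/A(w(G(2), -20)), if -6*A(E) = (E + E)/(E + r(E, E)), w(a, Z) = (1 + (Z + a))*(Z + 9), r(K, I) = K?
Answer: -1943670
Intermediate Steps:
w(a, Z) = (9 + Z)*(1 + Z + a) (w(a, Z) = (1 + Z + a)*(9 + Z) = (9 + Z)*(1 + Z + a))
A(E) = -⅙ (A(E) = -(E + E)/(6*(E + E)) = -2*E/(6*(2*E)) = -2*E*1/(2*E)/6 = -⅙*1 = -⅙)
323945/A(w(G(2), -20)) = 323945/(-⅙) = 323945*(-6) = -1943670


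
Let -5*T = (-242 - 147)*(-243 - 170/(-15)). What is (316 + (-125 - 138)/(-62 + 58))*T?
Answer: -27522139/4 ≈ -6.8805e+6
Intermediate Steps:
T = -54071/3 (T = -(-242 - 147)*(-243 - 170/(-15))/5 = -(-389)*(-243 - 170*(-1/15))/5 = -(-389)*(-243 + 34/3)/5 = -(-389)*(-695)/(5*3) = -⅕*270355/3 = -54071/3 ≈ -18024.)
(316 + (-125 - 138)/(-62 + 58))*T = (316 + (-125 - 138)/(-62 + 58))*(-54071/3) = (316 - 263/(-4))*(-54071/3) = (316 - 263*(-¼))*(-54071/3) = (316 + 263/4)*(-54071/3) = (1527/4)*(-54071/3) = -27522139/4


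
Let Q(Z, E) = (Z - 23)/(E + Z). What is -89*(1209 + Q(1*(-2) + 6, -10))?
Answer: -647297/6 ≈ -1.0788e+5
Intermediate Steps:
Q(Z, E) = (-23 + Z)/(E + Z)
-89*(1209 + Q(1*(-2) + 6, -10)) = -89*(1209 + (-23 + (1*(-2) + 6))/(-10 + (1*(-2) + 6))) = -89*(1209 + (-23 + (-2 + 6))/(-10 + (-2 + 6))) = -89*(1209 + (-23 + 4)/(-10 + 4)) = -89*(1209 - 19/(-6)) = -89*(1209 - ⅙*(-19)) = -89*(1209 + 19/6) = -89*7273/6 = -647297/6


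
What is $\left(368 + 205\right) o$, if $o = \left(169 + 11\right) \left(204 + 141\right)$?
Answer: $35583300$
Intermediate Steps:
$o = 62100$ ($o = 180 \cdot 345 = 62100$)
$\left(368 + 205\right) o = \left(368 + 205\right) 62100 = 573 \cdot 62100 = 35583300$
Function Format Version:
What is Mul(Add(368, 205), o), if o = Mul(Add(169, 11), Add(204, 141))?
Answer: 35583300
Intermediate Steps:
o = 62100 (o = Mul(180, 345) = 62100)
Mul(Add(368, 205), o) = Mul(Add(368, 205), 62100) = Mul(573, 62100) = 35583300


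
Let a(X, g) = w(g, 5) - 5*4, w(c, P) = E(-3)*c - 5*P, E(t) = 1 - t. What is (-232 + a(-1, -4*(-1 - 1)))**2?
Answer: 60025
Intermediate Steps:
w(c, P) = -5*P + 4*c (w(c, P) = (1 - 1*(-3))*c - 5*P = (1 + 3)*c - 5*P = 4*c - 5*P = -5*P + 4*c)
a(X, g) = -45 + 4*g (a(X, g) = (-5*5 + 4*g) - 5*4 = (-25 + 4*g) - 20 = -45 + 4*g)
(-232 + a(-1, -4*(-1 - 1)))**2 = (-232 + (-45 + 4*(-4*(-1 - 1))))**2 = (-232 + (-45 + 4*(-4*(-2))))**2 = (-232 + (-45 + 4*8))**2 = (-232 + (-45 + 32))**2 = (-232 - 13)**2 = (-245)**2 = 60025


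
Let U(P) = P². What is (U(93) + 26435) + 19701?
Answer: 54785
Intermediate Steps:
(U(93) + 26435) + 19701 = (93² + 26435) + 19701 = (8649 + 26435) + 19701 = 35084 + 19701 = 54785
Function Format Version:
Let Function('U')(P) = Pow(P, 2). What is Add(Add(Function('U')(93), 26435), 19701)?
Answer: 54785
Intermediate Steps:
Add(Add(Function('U')(93), 26435), 19701) = Add(Add(Pow(93, 2), 26435), 19701) = Add(Add(8649, 26435), 19701) = Add(35084, 19701) = 54785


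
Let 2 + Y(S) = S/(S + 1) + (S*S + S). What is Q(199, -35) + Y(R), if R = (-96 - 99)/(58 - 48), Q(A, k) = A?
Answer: 82703/148 ≈ 558.80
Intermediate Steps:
R = -39/2 (R = -195/10 = -195*⅒ = -39/2 ≈ -19.500)
Y(S) = -2 + S + S² + S/(1 + S) (Y(S) = -2 + (S/(S + 1) + (S*S + S)) = -2 + (S/(1 + S) + (S² + S)) = -2 + (S/(1 + S) + (S + S²)) = -2 + (S + S² + S/(1 + S)) = -2 + S + S² + S/(1 + S))
Q(199, -35) + Y(R) = 199 + (-2 + (-39/2)³ + 2*(-39/2)²)/(1 - 39/2) = 199 + (-2 - 59319/8 + 2*(1521/4))/(-37/2) = 199 - 2*(-2 - 59319/8 + 1521/2)/37 = 199 - 2/37*(-53251/8) = 199 + 53251/148 = 82703/148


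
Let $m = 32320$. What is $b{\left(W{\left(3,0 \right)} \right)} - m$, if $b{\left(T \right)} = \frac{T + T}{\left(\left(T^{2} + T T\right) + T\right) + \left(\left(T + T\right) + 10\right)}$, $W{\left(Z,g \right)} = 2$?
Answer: $- \frac{193919}{6} \approx -32320.0$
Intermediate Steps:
$b{\left(T \right)} = \frac{2 T}{10 + 2 T^{2} + 3 T}$ ($b{\left(T \right)} = \frac{2 T}{\left(\left(T^{2} + T^{2}\right) + T\right) + \left(2 T + 10\right)} = \frac{2 T}{\left(2 T^{2} + T\right) + \left(10 + 2 T\right)} = \frac{2 T}{\left(T + 2 T^{2}\right) + \left(10 + 2 T\right)} = \frac{2 T}{10 + 2 T^{2} + 3 T}$)
$b{\left(W{\left(3,0 \right)} \right)} - m = 2 \cdot 2 \frac{1}{10 + 2 \cdot 2^{2} + 3 \cdot 2} - 32320 = 2 \cdot 2 \frac{1}{10 + 2 \cdot 4 + 6} - 32320 = 2 \cdot 2 \frac{1}{10 + 8 + 6} - 32320 = 2 \cdot 2 \cdot \frac{1}{24} - 32320 = \frac{1}{6} - 32320 = - \frac{193919}{6}$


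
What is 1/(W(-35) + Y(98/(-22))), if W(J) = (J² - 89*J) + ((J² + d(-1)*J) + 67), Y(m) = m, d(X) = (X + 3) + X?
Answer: 11/61518 ≈ 0.00017881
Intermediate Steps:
d(X) = 3 + 2*X (d(X) = (3 + X) + X = 3 + 2*X)
W(J) = 67 - 88*J + 2*J² (W(J) = (J² - 89*J) + ((J² + (3 + 2*(-1))*J) + 67) = (J² - 89*J) + ((J² + (3 - 2)*J) + 67) = (J² - 89*J) + ((J² + 1*J) + 67) = (J² - 89*J) + ((J² + J) + 67) = (J² - 89*J) + ((J + J²) + 67) = (J² - 89*J) + (67 + J + J²) = 67 - 88*J + 2*J²)
1/(W(-35) + Y(98/(-22))) = 1/((67 - 88*(-35) + 2*(-35)²) + 98/(-22)) = 1/((67 + 3080 + 2*1225) + 98*(-1/22)) = 1/((67 + 3080 + 2450) - 49/11) = 1/(5597 - 49/11) = 1/(61518/11) = 11/61518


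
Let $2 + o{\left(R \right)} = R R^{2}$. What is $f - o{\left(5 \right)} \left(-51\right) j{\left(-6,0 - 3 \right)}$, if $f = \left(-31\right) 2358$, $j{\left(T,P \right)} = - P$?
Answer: $-54279$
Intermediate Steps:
$o{\left(R \right)} = -2 + R^{3}$ ($o{\left(R \right)} = -2 + R R^{2} = -2 + R^{3}$)
$f = -73098$
$f - o{\left(5 \right)} \left(-51\right) j{\left(-6,0 - 3 \right)} = -73098 - \left(-2 + 5^{3}\right) \left(-51\right) \left(- (0 - 3)\right) = -73098 - \left(-2 + 125\right) \left(-51\right) \left(\left(-1\right) \left(-3\right)\right) = -73098 - 123 \left(-51\right) 3 = -73098 - \left(-6273\right) 3 = -73098 - -18819 = -73098 + 18819 = -54279$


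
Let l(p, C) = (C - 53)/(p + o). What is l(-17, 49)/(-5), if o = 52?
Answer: 4/175 ≈ 0.022857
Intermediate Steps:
l(p, C) = (-53 + C)/(52 + p) (l(p, C) = (C - 53)/(p + 52) = (-53 + C)/(52 + p))
l(-17, 49)/(-5) = ((-53 + 49)/(52 - 17))/(-5) = -(-4)/(5*35) = -(-4)/175 = -⅕*(-4/35) = 4/175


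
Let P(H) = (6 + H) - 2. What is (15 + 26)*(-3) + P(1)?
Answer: -118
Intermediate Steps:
P(H) = 4 + H
(15 + 26)*(-3) + P(1) = (15 + 26)*(-3) + (4 + 1) = 41*(-3) + 5 = -123 + 5 = -118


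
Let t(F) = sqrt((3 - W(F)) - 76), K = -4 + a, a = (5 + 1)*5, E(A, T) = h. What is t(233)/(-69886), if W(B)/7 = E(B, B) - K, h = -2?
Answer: -sqrt(123)/69886 ≈ -0.00015869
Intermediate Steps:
E(A, T) = -2
a = 30 (a = 6*5 = 30)
K = 26 (K = -4 + 30 = 26)
W(B) = -196 (W(B) = 7*(-2 - 1*26) = 7*(-2 - 26) = 7*(-28) = -196)
t(F) = sqrt(123) (t(F) = sqrt((3 - 1*(-196)) - 76) = sqrt((3 + 196) - 76) = sqrt(199 - 76) = sqrt(123))
t(233)/(-69886) = sqrt(123)/(-69886) = sqrt(123)*(-1/69886) = -sqrt(123)/69886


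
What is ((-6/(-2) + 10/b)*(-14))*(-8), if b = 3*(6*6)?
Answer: 9352/27 ≈ 346.37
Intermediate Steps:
b = 108 (b = 3*36 = 108)
((-6/(-2) + 10/b)*(-14))*(-8) = ((-6/(-2) + 10/108)*(-14))*(-8) = ((-6*(-1/2) + 10*(1/108))*(-14))*(-8) = ((3 + 5/54)*(-14))*(-8) = ((167/54)*(-14))*(-8) = -1169/27*(-8) = 9352/27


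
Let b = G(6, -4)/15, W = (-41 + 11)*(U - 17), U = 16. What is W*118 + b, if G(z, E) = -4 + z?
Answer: 53102/15 ≈ 3540.1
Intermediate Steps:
W = 30 (W = (-41 + 11)*(16 - 17) = -30*(-1) = 30)
b = 2/15 (b = (-4 + 6)/15 = 2*(1/15) = 2/15 ≈ 0.13333)
W*118 + b = 30*118 + 2/15 = 3540 + 2/15 = 53102/15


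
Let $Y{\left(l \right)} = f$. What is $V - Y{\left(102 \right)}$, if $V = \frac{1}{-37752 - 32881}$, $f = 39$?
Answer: $- \frac{2754688}{70633} \approx -39.0$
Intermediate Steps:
$Y{\left(l \right)} = 39$
$V = - \frac{1}{70633}$ ($V = \frac{1}{-70633} = - \frac{1}{70633} \approx -1.4158 \cdot 10^{-5}$)
$V - Y{\left(102 \right)} = - \frac{1}{70633} - 39 = - \frac{2754688}{70633}$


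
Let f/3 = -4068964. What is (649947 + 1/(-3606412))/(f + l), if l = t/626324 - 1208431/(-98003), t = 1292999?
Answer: -35969277590276579842109/675551343549270865133949 ≈ -0.053244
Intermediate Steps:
l = 883587118641/61381630972 (l = 1292999/626324 - 1208431/(-98003) = 1292999*(1/626324) - 1208431*(-1/98003) = 1292999/626324 + 1208431/98003 = 883587118641/61381630972 ≈ 14.395)
f = -12206892 (f = 3*(-4068964) = -12206892)
(649947 + 1/(-3606412))/(f + l) = (649947 + 1/(-3606412))/(-12206892 + 883587118641/61381630972) = (649947 - 1/3606412)/(-749278056471940383/61381630972) = (2343976660163/3606412)*(-61381630972/749278056471940383) = -35969277590276579842109/675551343549270865133949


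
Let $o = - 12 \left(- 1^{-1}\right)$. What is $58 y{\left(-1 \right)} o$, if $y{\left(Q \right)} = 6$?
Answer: $4176$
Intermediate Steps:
$o = 12$ ($o = - 12 \left(\left(-1\right) 1\right) = \left(-12\right) \left(-1\right) = 12$)
$58 y{\left(-1 \right)} o = 58 \cdot 6 \cdot 12 = 348 \cdot 12 = 4176$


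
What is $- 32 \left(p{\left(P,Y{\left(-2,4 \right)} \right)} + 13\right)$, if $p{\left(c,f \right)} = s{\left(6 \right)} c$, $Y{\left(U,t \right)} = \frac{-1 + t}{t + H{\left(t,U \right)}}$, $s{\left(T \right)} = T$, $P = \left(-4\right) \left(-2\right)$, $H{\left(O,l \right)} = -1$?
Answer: $-1952$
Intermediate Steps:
$P = 8$
$Y{\left(U,t \right)} = 1$ ($Y{\left(U,t \right)} = \frac{-1 + t}{t - 1} = \frac{-1 + t}{-1 + t} = 1$)
$p{\left(c,f \right)} = 6 c$
$- 32 \left(p{\left(P,Y{\left(-2,4 \right)} \right)} + 13\right) = - 32 \left(6 \cdot 8 + 13\right) = - 32 \left(48 + 13\right) = \left(-32\right) 61 = -1952$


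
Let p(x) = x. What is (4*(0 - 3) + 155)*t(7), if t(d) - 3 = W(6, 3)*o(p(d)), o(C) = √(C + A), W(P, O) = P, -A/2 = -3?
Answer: 429 + 858*√13 ≈ 3522.6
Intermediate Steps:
A = 6 (A = -2*(-3) = 6)
o(C) = √(6 + C) (o(C) = √(C + 6) = √(6 + C))
t(d) = 3 + 6*√(6 + d)
(4*(0 - 3) + 155)*t(7) = (4*(0 - 3) + 155)*(3 + 6*√(6 + 7)) = (4*(-3) + 155)*(3 + 6*√13) = (-12 + 155)*(3 + 6*√13) = 143*(3 + 6*√13) = 429 + 858*√13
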